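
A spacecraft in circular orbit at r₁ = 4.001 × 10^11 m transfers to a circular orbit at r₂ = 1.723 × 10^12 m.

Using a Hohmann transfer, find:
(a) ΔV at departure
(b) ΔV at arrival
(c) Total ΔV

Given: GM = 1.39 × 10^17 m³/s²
r₁ = 4.001 × 10^11 m
r₂ = 1.723 × 10^12 m
GM = 1.39 × 10^17 m³/s²
Transfer ellipse: a_t = (r₁ + r₂)/2 = 1.06155 × 10^12 m
Circular speed at r₁: v₁ = √(GM/r₁) = 589.418 m/s
Transfer speed at r₁ (periapsis): v₁ₜ = √(GM(2/r₁ − 1/a_t)) = 750.923 m/s
(a) ΔV₁ = v₁ₜ − v₁ = 161.506 m/s ≈ 161.5 m/s
Circular speed at r₂: v₂ = √(GM/r₂) = 284.03 m/s
Transfer speed at r₂ (apoapsis): v₂ₜ = √(GM(2/r₂ − 1/a_t)) = 174.373 m/s
(b) ΔV₂ = v₂ − v₂ₜ = 109.658 m/s ≈ 109.7 m/s
(c) ΔV_total = ΔV₁ + ΔV₂ = 271.163 m/s ≈ 271.2 m/s

Final answer:
(a) ΔV₁ = 161.5 m/s
(b) ΔV₂ = 109.7 m/s
(c) ΔV_total = 271.2 m/s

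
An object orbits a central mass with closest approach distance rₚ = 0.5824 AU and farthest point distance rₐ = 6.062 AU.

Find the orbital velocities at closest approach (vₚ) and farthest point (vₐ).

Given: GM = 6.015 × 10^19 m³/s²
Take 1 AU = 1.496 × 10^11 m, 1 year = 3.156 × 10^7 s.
rₚ = 0.5824 AU = 8.7127 × 10^10 m
rₐ = 6.062 AU = 9.06875 × 10^11 m
GM = 6.015 × 10^19 m³/s²
a = (rₚ + rₐ)/2 = 4.97001 × 10^11 m
Vis-viva: v² = GM (2/r − 1/a)
vₚ² = 6.015 × 10^19 × (2.2955 × 10^-11 − 2.01207 × 10^-12) = 1.25972 × 10^9 m²/s²
vₚ = 35492.5 m/s ≈ 7.488 AU/year
vₐ² = 6.015 × 10^19 × (2.20538 × 10^-12 − 2.01207 × 10^-12) = 1.16274 × 10^7 m²/s²
vₐ = 3409.9 m/s ≈ 0.7194 AU/year

Final answer: vₚ = 7.488 AU/year, vₐ = 0.7194 AU/year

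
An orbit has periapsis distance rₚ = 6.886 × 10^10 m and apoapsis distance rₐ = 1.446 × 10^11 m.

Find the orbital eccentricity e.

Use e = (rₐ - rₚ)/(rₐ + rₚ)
rₚ = 6.886 × 10^10 m
rₐ = 1.446 × 10^11 m
rₐ − rₚ = 7.574 × 10^10 m
rₐ + rₚ = 2.1346 × 10^11 m
e = (rₐ − rₚ)/(rₐ + rₚ) = 0.354821

Final answer: e = 0.3548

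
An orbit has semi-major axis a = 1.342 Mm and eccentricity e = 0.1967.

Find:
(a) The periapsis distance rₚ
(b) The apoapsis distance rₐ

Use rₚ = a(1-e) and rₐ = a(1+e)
a = 1.342 Mm = 1.342 × 10^6 m
e = 0.1967:  1 − e = 0.8033,  1 + e = 1.1967
(a) rₚ = a(1 − e) = 1.342 × 10^6 m × 0.8033 = 1.07803 × 10^6 m ≈ 1.078 Mm
(b) rₐ = a(1 + e) = 1.342 × 10^6 m × 1.1967 = 1.60597 × 10^6 m ≈ 1.606 Mm

Final answer:
(a) rₚ = 1.078 Mm
(b) rₐ = 1.606 Mm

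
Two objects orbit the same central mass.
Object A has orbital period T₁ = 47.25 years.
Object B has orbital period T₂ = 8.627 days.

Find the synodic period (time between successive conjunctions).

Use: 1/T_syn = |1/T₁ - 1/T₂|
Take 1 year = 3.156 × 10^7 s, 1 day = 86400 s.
T₁ = 47.25 years = 1.49121 × 10^9 s
T₂ = 8.627 days = 745373 s
1/T₁ = 6.70596 × 10^-10 s⁻¹
1/T₂ = 1.34161 × 10^-6 s⁻¹
|1/T₁ − 1/T₂| = 1.34094 × 10^-6 s⁻¹
T_syn = 1 / |1/T₁ − 1/T₂| = 745746 s ≈ 8.631 days

Final answer: T_syn = 8.631 days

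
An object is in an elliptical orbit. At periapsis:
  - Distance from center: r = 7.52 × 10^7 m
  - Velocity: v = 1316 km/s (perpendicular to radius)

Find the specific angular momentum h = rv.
r = 7.52 × 10^7 m
v = 1316 km/s = 1.316 × 10^6 m/s
h = rv = 7.52 × 10^7 × 1.316 × 10^6 = 9.89632 × 10^13 m²/s ≈ 9.896 × 10^13 m²/s

Final answer: h = 9.896 × 10^13 m²/s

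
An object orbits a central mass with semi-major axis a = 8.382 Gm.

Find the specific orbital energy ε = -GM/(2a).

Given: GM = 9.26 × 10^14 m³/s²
a = 8.382 Gm = 8.382 × 10^9 m
GM = 9.26 × 10^14 m³/s²
2a = 1.6764 × 10^10 m
ε = −GM/(2a) = -55237.4 J/kg ≈ -55.24 kJ/kg

Final answer: -55.24 kJ/kg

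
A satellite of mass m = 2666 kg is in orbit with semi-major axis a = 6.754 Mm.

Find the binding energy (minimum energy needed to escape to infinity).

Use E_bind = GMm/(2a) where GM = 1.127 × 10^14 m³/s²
a = 6.754 Mm = 6.754 × 10^6 m
GM = 1.127 × 10^14 m³/s²
m = 2666 kg
GMm = 1.127 × 10^14 × 2666 = 3.00458 × 10^17 m³·kg/s²
2a = 1.3508 × 10^7 m
E_bind = GMm/(2a) = 2.2243 × 10^10 J ≈ 22.24 GJ

Final answer: 22.24 GJ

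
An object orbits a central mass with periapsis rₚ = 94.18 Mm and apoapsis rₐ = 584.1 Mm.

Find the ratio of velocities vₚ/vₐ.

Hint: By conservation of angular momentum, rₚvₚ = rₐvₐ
rₚ = 94.18 Mm = 9.418 × 10^7 m
rₐ = 584.1 Mm = 5.841 × 10^8 m
rₚvₚ = rₐvₐ  ⇒  vₚ/vₐ = rₐ/rₚ
vₚ/vₐ = (5.841 × 10^8) / (9.418 × 10^7) = 6.20195

Final answer: vₚ/vₐ = 6.202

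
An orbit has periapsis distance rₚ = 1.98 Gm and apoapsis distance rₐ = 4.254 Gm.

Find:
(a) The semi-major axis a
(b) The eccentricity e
rₚ = 1.98 Gm = 1.98 × 10^9 m
rₐ = 4.254 Gm = 4.254 × 10^9 m
(a) a = (rₚ + rₐ)/2 = 3.117 × 10^9 m ≈ 3.117 Gm
(b) e = (rₐ − rₚ)/(rₐ + rₚ) = (2.274 × 10^9) / (6.234 × 10^9) = 0.364774

Final answer:
(a) a = 3.117 Gm
(b) e = 0.3648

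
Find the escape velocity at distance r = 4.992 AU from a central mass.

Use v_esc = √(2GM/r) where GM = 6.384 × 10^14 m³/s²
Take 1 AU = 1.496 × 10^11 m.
r = 4.992 AU = 7.46803 × 10^11 m
GM = 6.384 × 10^14 m³/s²
2GM/r = 2 × (6.384 × 10^14) / (7.46803 × 10^11) = 1709.69 m²/s²
v_esc = √(2GM/r) = 41.3484 m/s ≈ 41.35 m/s

Final answer: 41.35 m/s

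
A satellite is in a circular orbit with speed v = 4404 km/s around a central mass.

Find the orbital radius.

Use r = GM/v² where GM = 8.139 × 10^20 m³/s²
v = 4404 km/s = 4.404 × 10^6 m/s
GM = 8.139 × 10^20 m³/s²
v² = 1.93952 × 10^13 m²/s²
r = GM/v² = (8.139 × 10^20) / (1.93952 × 10^13) = 4.1964 × 10^7 m ≈ 41.96 Mm

Final answer: 41.96 Mm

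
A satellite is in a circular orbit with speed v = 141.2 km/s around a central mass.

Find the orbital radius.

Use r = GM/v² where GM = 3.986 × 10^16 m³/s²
v = 141.2 km/s = 141200 m/s
GM = 3.986 × 10^16 m³/s²
v² = 1.99374 × 10^10 m²/s²
r = GM/v² = (3.986 × 10^16) / (1.99374 × 10^10) = 1.99925 × 10^6 m ≈ 1.999 Mm

Final answer: 1.999 Mm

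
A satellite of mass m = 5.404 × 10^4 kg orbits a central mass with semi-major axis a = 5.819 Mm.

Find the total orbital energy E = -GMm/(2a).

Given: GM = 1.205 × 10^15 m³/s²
a = 5.819 Mm = 5.819 × 10^6 m
GM = 1.205 × 10^15 m³/s²
2a = 1.1638 × 10^7 m
GMm = 1.205 × 10^15 × 54040 = 6.51182 × 10^19 m³·kg/s²
E = −GMm/(2a) = -5.59531 × 10^12 J ≈ -5.595 TJ

Final answer: -5.595 TJ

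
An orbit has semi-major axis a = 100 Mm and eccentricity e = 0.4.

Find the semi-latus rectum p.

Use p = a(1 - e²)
a = 100 Mm = 1 × 10^8 m
e = 0.4,  e² = 0.16,  1 − e² = 0.84
p = a(1 − e²) = 1 × 10^8 m × 0.84 = 8.4 × 10^7 m ≈ 84 Mm

Final answer: p = 84 Mm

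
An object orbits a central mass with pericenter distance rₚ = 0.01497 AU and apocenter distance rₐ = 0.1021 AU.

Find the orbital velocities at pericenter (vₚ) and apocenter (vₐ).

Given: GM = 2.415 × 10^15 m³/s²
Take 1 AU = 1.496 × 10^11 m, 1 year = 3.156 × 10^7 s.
rₚ = 0.01497 AU = 2.23951 × 10^9 m
rₐ = 0.1021 AU = 1.52742 × 10^10 m
GM = 2.415 × 10^15 m³/s²
a = (rₚ + rₐ)/2 = 8.75684 × 10^9 m
Vis-viva: v² = GM (2/r − 1/a)
vₚ² = 2.415 × 10^15 × (8.93052 × 10^-10 − 1.14196 × 10^-10) = 1.88094 × 10^6 m²/s²
vₚ = 1371.47 m/s ≈ 0.2893 AU/year
vₐ² = 2.415 × 10^15 × (1.3094 × 10^-10 − 1.14196 × 10^-10) = 40435.8 m²/s²
vₐ = 201.087 m/s ≈ 201.1 m/s

Final answer: vₚ = 0.2893 AU/year, vₐ = 201.1 m/s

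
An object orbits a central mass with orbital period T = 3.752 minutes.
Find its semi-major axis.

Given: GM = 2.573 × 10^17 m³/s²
T = 3.752 minutes = 225.12 s
GM = 2.573 × 10^17 m³/s²
Kepler's third law: a³ = GM T² / (4π²)
T² = 50679 s²
a³ = (2.573 × 10^17) × 50679 / (4π²) = 3.303 × 10^20 m³
a = (a³)^(1/3) = 6.91251 × 10^6 m ≈ 6.913 Mm

Final answer: 6.913 Mm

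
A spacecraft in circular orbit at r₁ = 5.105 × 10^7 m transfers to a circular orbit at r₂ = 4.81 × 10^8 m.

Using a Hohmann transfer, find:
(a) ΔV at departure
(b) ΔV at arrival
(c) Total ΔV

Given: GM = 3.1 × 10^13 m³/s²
r₁ = 5.105 × 10^7 m
r₂ = 4.81 × 10^8 m
GM = 3.1 × 10^13 m³/s²
Transfer ellipse: a_t = (r₁ + r₂)/2 = 2.66025 × 10^8 m
Circular speed at r₁: v₁ = √(GM/r₁) = 779.261 m/s
Transfer speed at r₁ (periapsis): v₁ₜ = √(GM(2/r₁ − 1/a_t)) = 1047.84 m/s
(a) ΔV₁ = v₁ₜ − v₁ = 268.577 m/s ≈ 268.6 m/s
Circular speed at r₂: v₂ = √(GM/r₂) = 253.868 m/s
Transfer speed at r₂ (apoapsis): v₂ₜ = √(GM(2/r₂ − 1/a_t)) = 111.21 m/s
(b) ΔV₂ = v₂ − v₂ₜ = 142.658 m/s ≈ 142.7 m/s
(c) ΔV_total = ΔV₁ + ΔV₂ = 411.235 m/s ≈ 411.2 m/s

Final answer:
(a) ΔV₁ = 268.6 m/s
(b) ΔV₂ = 142.7 m/s
(c) ΔV_total = 411.2 m/s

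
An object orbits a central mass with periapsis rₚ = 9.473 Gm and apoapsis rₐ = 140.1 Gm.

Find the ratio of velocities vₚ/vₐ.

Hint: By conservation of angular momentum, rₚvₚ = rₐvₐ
rₚ = 9.473 Gm = 9.473 × 10^9 m
rₐ = 140.1 Gm = 1.401 × 10^11 m
rₚvₚ = rₐvₐ  ⇒  vₚ/vₐ = rₐ/rₚ
vₚ/vₐ = (1.401 × 10^11) / (9.473 × 10^9) = 14.7894

Final answer: vₚ/vₐ = 14.79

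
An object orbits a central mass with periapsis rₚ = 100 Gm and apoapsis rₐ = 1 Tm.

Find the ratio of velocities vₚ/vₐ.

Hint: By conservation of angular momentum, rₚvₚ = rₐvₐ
rₚ = 100 Gm = 1 × 10^11 m
rₐ = 1 Tm = 1 × 10^12 m
rₚvₚ = rₐvₐ  ⇒  vₚ/vₐ = rₐ/rₚ
vₚ/vₐ = (1 × 10^12) / (1 × 10^11) = 10

Final answer: vₚ/vₐ = 10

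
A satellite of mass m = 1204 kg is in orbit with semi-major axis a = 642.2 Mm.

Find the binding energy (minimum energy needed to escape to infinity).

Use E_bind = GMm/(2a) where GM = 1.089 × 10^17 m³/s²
a = 642.2 Mm = 6.422 × 10^8 m
GM = 1.089 × 10^17 m³/s²
m = 1204 kg
GMm = 1.089 × 10^17 × 1204 = 1.31116 × 10^20 m³·kg/s²
2a = 1.2844 × 10^9 m
E_bind = GMm/(2a) = 1.02083 × 10^11 J ≈ 102.1 GJ

Final answer: 102.1 GJ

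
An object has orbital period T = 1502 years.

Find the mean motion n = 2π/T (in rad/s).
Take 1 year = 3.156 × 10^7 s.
T = 1502 years = 4.74031 × 10^10 s
n = 2π / (4.74031 × 10^10 s) = 1.32548 × 10^-10 rad/s ≈ 1.325 × 10^-10 rad/s

Final answer: n = 1.325 × 10^-10 rad/s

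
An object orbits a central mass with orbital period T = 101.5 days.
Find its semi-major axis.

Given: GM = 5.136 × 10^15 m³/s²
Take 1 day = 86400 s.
T = 101.5 days = 8.7696 × 10^6 s
GM = 5.136 × 10^15 m³/s²
Kepler's third law: a³ = GM T² / (4π²)
T² = 7.69059 × 10^13 s²
a³ = (5.136 × 10^15) × (7.69059 × 10^13) / (4π²) = 1.00052 × 10^28 m³
a = (a³)^(1/3) = 2.15481 × 10^9 m ≈ 2.155 × 10^9 m

Final answer: 2.155 × 10^9 m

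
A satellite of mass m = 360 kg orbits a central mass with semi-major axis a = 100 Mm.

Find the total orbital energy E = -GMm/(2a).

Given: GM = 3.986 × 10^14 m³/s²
a = 100 Mm = 1 × 10^8 m
GM = 3.986 × 10^14 m³/s²
2a = 2 × 10^8 m
GMm = 3.986 × 10^14 × 360 = 1.43496 × 10^17 m³·kg/s²
E = −GMm/(2a) = -7.1748 × 10^8 J ≈ -717.5 MJ

Final answer: -717.5 MJ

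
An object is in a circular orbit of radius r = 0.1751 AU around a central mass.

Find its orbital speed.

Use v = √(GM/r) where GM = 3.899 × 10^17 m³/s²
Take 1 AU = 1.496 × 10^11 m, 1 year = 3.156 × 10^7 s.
r = 0.1751 AU = 2.6195 × 10^10 m
GM = 3.899 × 10^17 m³/s²
GM/r = (3.899 × 10^17) / (2.6195 × 10^10) = 1.48845 × 10^7 m²/s²
v = √(GM/r) = 3858.05 m/s ≈ 0.8139 AU/year

Final answer: 0.8139 AU/year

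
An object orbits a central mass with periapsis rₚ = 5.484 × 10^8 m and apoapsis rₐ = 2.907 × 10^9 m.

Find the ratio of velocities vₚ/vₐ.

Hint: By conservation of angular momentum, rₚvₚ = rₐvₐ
rₚ = 5.484 × 10^8 m
rₐ = 2.907 × 10^9 m
rₚvₚ = rₐvₐ  ⇒  vₚ/vₐ = rₐ/rₚ
vₚ/vₐ = (2.907 × 10^9) / (5.484 × 10^8) = 5.30088

Final answer: vₚ/vₐ = 5.301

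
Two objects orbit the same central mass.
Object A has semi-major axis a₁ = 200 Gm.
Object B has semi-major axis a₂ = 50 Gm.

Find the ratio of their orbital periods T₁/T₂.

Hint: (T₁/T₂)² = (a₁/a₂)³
a₁ = 200 Gm = 2 × 10^11 m
a₂ = 50 Gm = 5 × 10^10 m
a₁/a₂ = 4
T₁/T₂ = (a₁/a₂)^(3/2) = (4)^1.5 = 8

Final answer: T₁/T₂ = 8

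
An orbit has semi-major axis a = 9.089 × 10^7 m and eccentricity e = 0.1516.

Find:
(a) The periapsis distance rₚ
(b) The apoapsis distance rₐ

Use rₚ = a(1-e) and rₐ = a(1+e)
a = 9.089 × 10^7 m
e = 0.1516:  1 − e = 0.8484,  1 + e = 1.1516
(a) rₚ = a(1 − e) = 9.089 × 10^7 m × 0.8484 = 7.71111 × 10^7 m ≈ 7.711 × 10^7 m
(b) rₐ = a(1 + e) = 9.089 × 10^7 m × 1.1516 = 1.04669 × 10^8 m ≈ 1.047 × 10^8 m

Final answer:
(a) rₚ = 7.711 × 10^7 m
(b) rₐ = 1.047 × 10^8 m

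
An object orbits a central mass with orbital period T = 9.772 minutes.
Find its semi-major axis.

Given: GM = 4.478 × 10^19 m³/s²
T = 9.772 minutes = 586.32 s
GM = 4.478 × 10^19 m³/s²
Kepler's third law: a³ = GM T² / (4π²)
T² = 343771 s²
a³ = (4.478 × 10^19) × 343771 / (4π²) = 3.89936 × 10^23 m³
a = (a³)^(1/3) = 7.30575 × 10^7 m ≈ 73.06 Mm

Final answer: 73.06 Mm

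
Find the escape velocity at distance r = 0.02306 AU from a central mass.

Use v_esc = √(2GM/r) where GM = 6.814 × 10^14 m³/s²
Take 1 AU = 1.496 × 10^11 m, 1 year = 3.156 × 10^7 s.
r = 0.02306 AU = 3.44978 × 10^9 m
GM = 6.814 × 10^14 m³/s²
2GM/r = 2 × (6.814 × 10^14) / (3.44978 × 10^9) = 395040 m²/s²
v_esc = √(2GM/r) = 628.522 m/s ≈ 0.1326 AU/year

Final answer: 0.1326 AU/year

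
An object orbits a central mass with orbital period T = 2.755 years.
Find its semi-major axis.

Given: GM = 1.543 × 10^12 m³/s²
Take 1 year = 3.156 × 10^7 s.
T = 2.755 years = 8.69478 × 10^7 s
GM = 1.543 × 10^12 m³/s²
Kepler's third law: a³ = GM T² / (4π²)
T² = 7.55992 × 10^15 s²
a³ = (1.543 × 10^12) × (7.55992 × 10^15) / (4π²) = 2.95477 × 10^26 m³
a = (a³)^(1/3) = 6.66051 × 10^8 m ≈ 6.661 × 10^8 m

Final answer: 6.661 × 10^8 m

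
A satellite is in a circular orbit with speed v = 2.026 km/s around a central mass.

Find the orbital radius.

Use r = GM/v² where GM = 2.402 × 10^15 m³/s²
v = 2.026 km/s = 2026 m/s
GM = 2.402 × 10^15 m³/s²
v² = 4.10468 × 10^6 m²/s²
r = GM/v² = (2.402 × 10^15) / (4.10468 × 10^6) = 5.85186 × 10^8 m ≈ 585.2 Mm

Final answer: 585.2 Mm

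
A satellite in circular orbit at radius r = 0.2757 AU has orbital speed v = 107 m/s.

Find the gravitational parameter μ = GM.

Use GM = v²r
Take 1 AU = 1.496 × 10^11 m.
r = 0.2757 AU = 4.12447 × 10^10 m
v = 107 m/s
v² = 11449 m²/s²
GM = v²r = 11449 × 4.12447 × 10^10 = 4.72211 × 10^14 m³/s²
GM ≈ 4.722 × 10^14 m³/s²

Final answer: GM = 4.722 × 10^14 m³/s²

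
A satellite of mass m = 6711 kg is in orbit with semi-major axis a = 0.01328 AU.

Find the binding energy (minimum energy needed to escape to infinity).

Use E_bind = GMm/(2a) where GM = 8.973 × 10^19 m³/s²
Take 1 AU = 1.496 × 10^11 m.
a = 0.01328 AU = 1.98669 × 10^9 m
GM = 8.973 × 10^19 m³/s²
m = 6711 kg
GMm = 8.973 × 10^19 × 6711 = 6.02178 × 10^23 m³·kg/s²
2a = 3.97338 × 10^9 m
E_bind = GMm/(2a) = 1.51553 × 10^14 J ≈ 151.6 TJ

Final answer: 151.6 TJ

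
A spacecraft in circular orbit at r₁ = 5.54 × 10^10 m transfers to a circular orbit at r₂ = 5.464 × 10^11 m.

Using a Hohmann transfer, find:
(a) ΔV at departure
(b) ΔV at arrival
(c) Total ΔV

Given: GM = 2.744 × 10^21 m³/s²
r₁ = 5.54 × 10^10 m
r₂ = 5.464 × 10^11 m
GM = 2.744 × 10^21 m³/s²
Transfer ellipse: a_t = (r₁ + r₂)/2 = 3.009 × 10^11 m
Circular speed at r₁: v₁ = √(GM/r₁) = 222555 m/s
Transfer speed at r₁ (periapsis): v₁ₜ = √(GM(2/r₁ − 1/a_t)) = 299903 m/s
(a) ΔV₁ = v₁ₜ − v₁ = 77348.5 m/s ≈ 77.35 km/s
Circular speed at r₂: v₂ = √(GM/r₂) = 70865.8 m/s
Transfer speed at r₂ (apoapsis): v₂ₜ = √(GM(2/r₂ − 1/a_t)) = 30407.5 m/s
(b) ΔV₂ = v₂ − v₂ₜ = 40458.3 m/s ≈ 40.46 km/s
(c) ΔV_total = ΔV₁ + ΔV₂ = 117807 m/s ≈ 117.8 km/s

Final answer:
(a) ΔV₁ = 77.35 km/s
(b) ΔV₂ = 40.46 km/s
(c) ΔV_total = 117.8 km/s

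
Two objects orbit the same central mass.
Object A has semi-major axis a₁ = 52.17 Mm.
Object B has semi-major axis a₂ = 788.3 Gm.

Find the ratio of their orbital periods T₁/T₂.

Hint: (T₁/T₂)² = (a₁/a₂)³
a₁ = 52.17 Mm = 5.217 × 10^7 m
a₂ = 788.3 Gm = 7.883 × 10^11 m
a₁/a₂ = 6.61804 × 10^-5
T₁/T₂ = (a₁/a₂)^(3/2) = (6.61804 × 10^-5)^1.5 = 5.38386 × 10^-7

Final answer: T₁/T₂ = 5.384 × 10^-7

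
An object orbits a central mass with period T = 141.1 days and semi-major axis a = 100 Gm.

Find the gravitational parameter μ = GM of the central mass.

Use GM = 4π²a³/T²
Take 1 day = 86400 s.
T = 141.1 days = 1.2191 × 10^7 s
a = 100 Gm = 1 × 10^11 m
a³ = 1 × 10^33 m³
T² = 1.48621 × 10^14 s²
GM = 4π² × (1 × 10^33) / (1.48621 × 10^14) = 2.65631 × 10^20 m³/s²
GM ≈ 2.656 × 10^20 m³/s²

Final answer: GM = 2.656 × 10^20 m³/s²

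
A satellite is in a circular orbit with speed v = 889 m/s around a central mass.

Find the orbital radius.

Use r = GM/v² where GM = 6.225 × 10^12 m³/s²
v = 889 m/s
GM = 6.225 × 10^12 m³/s²
v² = 790321 m²/s²
r = GM/v² = (6.225 × 10^12) / 790321 = 7.87655 × 10^6 m ≈ 7.877 × 10^6 m

Final answer: 7.877 × 10^6 m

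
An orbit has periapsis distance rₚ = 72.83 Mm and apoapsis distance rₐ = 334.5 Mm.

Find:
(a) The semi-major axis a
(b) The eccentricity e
rₚ = 72.83 Mm = 7.283 × 10^7 m
rₐ = 334.5 Mm = 3.345 × 10^8 m
(a) a = (rₚ + rₐ)/2 = 2.03665 × 10^8 m ≈ 203.7 Mm
(b) e = (rₐ − rₚ)/(rₐ + rₚ) = (2.6167 × 10^8) / (4.0733 × 10^8) = 0.642403

Final answer:
(a) a = 203.7 Mm
(b) e = 0.6424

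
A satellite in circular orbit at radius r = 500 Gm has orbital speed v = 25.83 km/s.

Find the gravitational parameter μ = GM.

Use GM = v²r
r = 500 Gm = 5 × 10^11 m
v = 25.83 km/s = 25830 m/s
v² = 6.67189 × 10^8 m²/s²
GM = v²r = 6.67189 × 10^8 × 5 × 10^11 = 3.33594 × 10^20 m³/s²
GM ≈ 3.336 × 10^20 m³/s²

Final answer: GM = 3.336 × 10^20 m³/s²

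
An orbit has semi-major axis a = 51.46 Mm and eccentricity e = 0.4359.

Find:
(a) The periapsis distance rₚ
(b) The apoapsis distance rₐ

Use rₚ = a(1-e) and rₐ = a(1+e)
a = 51.46 Mm = 5.146 × 10^7 m
e = 0.4359:  1 − e = 0.5641,  1 + e = 1.4359
(a) rₚ = a(1 − e) = 5.146 × 10^7 m × 0.5641 = 2.90286 × 10^7 m ≈ 29.03 Mm
(b) rₐ = a(1 + e) = 5.146 × 10^7 m × 1.4359 = 7.38914 × 10^7 m ≈ 73.89 Mm

Final answer:
(a) rₚ = 29.03 Mm
(b) rₐ = 73.89 Mm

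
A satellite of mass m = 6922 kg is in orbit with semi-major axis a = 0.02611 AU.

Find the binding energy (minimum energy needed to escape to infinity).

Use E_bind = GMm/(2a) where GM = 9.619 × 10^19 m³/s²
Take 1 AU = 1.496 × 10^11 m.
a = 0.02611 AU = 3.90606 × 10^9 m
GM = 9.619 × 10^19 m³/s²
m = 6922 kg
GMm = 9.619 × 10^19 × 6922 = 6.65827 × 10^23 m³·kg/s²
2a = 7.81211 × 10^9 m
E_bind = GMm/(2a) = 8.52301 × 10^13 J ≈ 85.23 TJ

Final answer: 85.23 TJ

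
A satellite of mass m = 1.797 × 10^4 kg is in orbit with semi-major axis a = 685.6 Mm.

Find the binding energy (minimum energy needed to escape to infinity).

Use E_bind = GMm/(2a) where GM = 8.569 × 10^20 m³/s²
a = 685.6 Mm = 6.856 × 10^8 m
GM = 8.569 × 10^20 m³/s²
m = 1.797 × 10^4 kg
GMm = 8.569 × 10^20 × 17970 = 1.53985 × 10^25 m³·kg/s²
2a = 1.3712 × 10^9 m
E_bind = GMm/(2a) = 1.12299 × 10^16 J ≈ 11.23 PJ

Final answer: 11.23 PJ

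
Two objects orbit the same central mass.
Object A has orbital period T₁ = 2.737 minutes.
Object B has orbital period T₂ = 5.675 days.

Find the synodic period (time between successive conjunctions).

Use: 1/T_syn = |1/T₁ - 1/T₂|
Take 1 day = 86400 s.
T₁ = 2.737 minutes = 164.22 s
T₂ = 5.675 days = 490320 s
1/T₁ = 0.00608939 s⁻¹
1/T₂ = 2.03948 × 10^-6 s⁻¹
|1/T₁ − 1/T₂| = 0.00608735 s⁻¹
T_syn = 1 / |1/T₁ − 1/T₂| = 164.275 s ≈ 2.738 minutes

Final answer: T_syn = 2.738 minutes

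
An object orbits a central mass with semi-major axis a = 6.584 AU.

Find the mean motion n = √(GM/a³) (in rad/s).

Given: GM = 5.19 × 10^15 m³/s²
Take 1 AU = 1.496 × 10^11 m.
a = 6.584 AU = 9.84966 × 10^11 m
GM = 5.19 × 10^15 m³/s²
a³ = 9.55574 × 10^35 m³
GM/a³ = (5.19 × 10^15) / (9.55574 × 10^35) = 5.43129 × 10^-21 s⁻²
n = √(GM/a³) = 7.36973 × 10^-11 rad/s ≈ 7.37 × 10^-11 rad/s

Final answer: n = 7.37 × 10^-11 rad/s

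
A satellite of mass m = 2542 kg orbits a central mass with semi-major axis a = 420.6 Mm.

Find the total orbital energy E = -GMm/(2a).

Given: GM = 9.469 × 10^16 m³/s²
a = 420.6 Mm = 4.206 × 10^8 m
GM = 9.469 × 10^16 m³/s²
2a = 8.412 × 10^8 m
GMm = 9.469 × 10^16 × 2542 = 2.40702 × 10^20 m³·kg/s²
E = −GMm/(2a) = -2.86141 × 10^11 J ≈ -286.1 GJ

Final answer: -286.1 GJ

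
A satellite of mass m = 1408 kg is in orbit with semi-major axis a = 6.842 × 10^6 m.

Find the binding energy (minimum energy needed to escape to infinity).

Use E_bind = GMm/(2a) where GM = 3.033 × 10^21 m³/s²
a = 6.842 × 10^6 m
GM = 3.033 × 10^21 m³/s²
m = 1408 kg
GMm = 3.033 × 10^21 × 1408 = 4.27046 × 10^24 m³·kg/s²
2a = 1.3684 × 10^7 m
E_bind = GMm/(2a) = 3.12077 × 10^17 J ≈ 312.1 PJ

Final answer: 312.1 PJ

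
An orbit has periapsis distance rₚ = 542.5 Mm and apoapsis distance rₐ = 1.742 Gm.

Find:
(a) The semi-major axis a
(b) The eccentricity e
rₚ = 542.5 Mm = 5.425 × 10^8 m
rₐ = 1.742 Gm = 1.742 × 10^9 m
(a) a = (rₚ + rₐ)/2 = 1.14225 × 10^9 m ≈ 1.142 Gm
(b) e = (rₐ − rₚ)/(rₐ + rₚ) = (1.1995 × 10^9) / (2.2845 × 10^9) = 0.52506

Final answer:
(a) a = 1.142 Gm
(b) e = 0.5251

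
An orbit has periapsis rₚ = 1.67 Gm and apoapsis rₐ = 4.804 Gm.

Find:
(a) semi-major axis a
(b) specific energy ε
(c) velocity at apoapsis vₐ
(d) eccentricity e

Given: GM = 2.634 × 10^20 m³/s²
rₚ = 1.67 Gm = 1.67 × 10^9 m
rₐ = 4.804 Gm = 4.804 × 10^9 m
GM = 2.634 × 10^20 m³/s²
a = (rₚ + rₐ)/2 = 3.237 × 10^9 m
e = (rₐ − rₚ)/(rₐ + rₚ) = (3.134 × 10^9) / (6.474 × 10^9) = 0.48409
(a) a = 3.237 × 10^9 m ≈ 3.237 Gm
(b) 2a = 6.474 × 10^9 m;  ε = −GM/(2a) = -4.06858 × 10^10 J/kg ≈ -40.69 GJ/kg
(c) vₐ² = GM (2/rₐ − 1/a) = 2.634 × 10^20 × (4.1632 × 10^-10 − 3.08928 × 10^-10) = 2.8287 × 10^10 m²/s²;  vₐ = 168187 m/s ≈ 168.2 km/s
(d) e = 0.48409 ≈ 0.4841

Final answer:
(a) semi-major axis a = 3.237 Gm
(b) specific energy ε = -40.69 GJ/kg
(c) velocity at apoapsis vₐ = 168.2 km/s
(d) eccentricity e = 0.4841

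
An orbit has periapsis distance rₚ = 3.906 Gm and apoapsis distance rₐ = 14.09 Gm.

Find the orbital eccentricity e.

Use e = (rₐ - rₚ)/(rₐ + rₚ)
rₚ = 3.906 Gm = 3.906 × 10^9 m
rₐ = 14.09 Gm = 1.409 × 10^10 m
rₐ − rₚ = 1.0184 × 10^10 m
rₐ + rₚ = 1.7996 × 10^10 m
e = (rₐ − rₚ)/(rₐ + rₚ) = 0.565904

Final answer: e = 0.5659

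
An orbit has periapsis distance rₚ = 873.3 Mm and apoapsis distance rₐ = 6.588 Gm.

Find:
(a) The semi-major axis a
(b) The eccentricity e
rₚ = 873.3 Mm = 8.733 × 10^8 m
rₐ = 6.588 Gm = 6.588 × 10^9 m
(a) a = (rₚ + rₐ)/2 = 3.73065 × 10^9 m ≈ 3.731 Gm
(b) e = (rₐ − rₚ)/(rₐ + rₚ) = (5.7147 × 10^9) / (7.4613 × 10^9) = 0.765912

Final answer:
(a) a = 3.731 Gm
(b) e = 0.7659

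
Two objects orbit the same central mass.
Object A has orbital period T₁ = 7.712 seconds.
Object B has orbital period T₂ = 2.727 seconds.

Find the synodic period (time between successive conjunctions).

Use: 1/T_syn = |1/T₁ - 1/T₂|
T₁ = 7.712 seconds
T₂ = 2.727 seconds
1/T₁ = 0.129668 s⁻¹
1/T₂ = 0.366703 s⁻¹
|1/T₁ − 1/T₂| = 0.237035 s⁻¹
T_syn = 1 / |1/T₁ − 1/T₂| = 4.21878 s ≈ 4.219 seconds

Final answer: T_syn = 4.219 seconds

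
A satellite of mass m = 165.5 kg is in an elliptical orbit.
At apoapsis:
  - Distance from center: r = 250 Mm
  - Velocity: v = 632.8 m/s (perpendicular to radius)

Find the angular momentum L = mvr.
r = 250 Mm = 2.5 × 10^8 m
v = 632.8 m/s
vr = 632.8 × 2.5 × 10^8 = 1.582 × 10^11 m²/s
L = m × vr = 165.5 × 1.582 × 10^11 = 2.61821 × 10^13 kg·m²/s ≈ 2.618 × 10^13 kg·m²/s

Final answer: L = 2.618 × 10^13 kg·m²/s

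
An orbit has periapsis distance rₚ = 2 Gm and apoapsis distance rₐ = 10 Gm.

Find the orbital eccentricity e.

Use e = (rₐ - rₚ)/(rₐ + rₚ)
rₚ = 2 Gm = 2 × 10^9 m
rₐ = 10 Gm = 1 × 10^10 m
rₐ − rₚ = 8 × 10^9 m
rₐ + rₚ = 1.2 × 10^10 m
e = (rₐ − rₚ)/(rₐ + rₚ) = 0.666667

Final answer: e = 0.6667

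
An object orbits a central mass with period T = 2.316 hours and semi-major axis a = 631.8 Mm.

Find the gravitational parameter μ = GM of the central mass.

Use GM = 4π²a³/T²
T = 2.316 hours = 8337.6 s
a = 631.8 Mm = 6.318 × 10^8 m
a³ = 2.52196 × 10^26 m³
T² = 6.95156 × 10^7 s²
GM = 4π² × (2.52196 × 10^26) / (6.95156 × 10^7) = 1.43224 × 10^20 m³/s²
GM ≈ 1.432 × 10^20 m³/s²

Final answer: GM = 1.432 × 10^20 m³/s²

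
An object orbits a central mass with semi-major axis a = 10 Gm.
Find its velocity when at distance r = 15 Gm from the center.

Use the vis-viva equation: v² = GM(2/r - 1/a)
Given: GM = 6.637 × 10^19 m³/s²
a = 10 Gm = 1 × 10^10 m
r = 15 Gm = 1.5 × 10^10 m
GM = 6.637 × 10^19 m³/s²
2/r − 1/a = 1.33333 × 10^-10 − 1 × 10^-10 = 3.33333 × 10^-11 m⁻¹
v² = GM (2/r − 1/a) = 2.21233 × 10^9 m²/s²
v = 47035.4 m/s ≈ 47.04 km/s

Final answer: 47.04 km/s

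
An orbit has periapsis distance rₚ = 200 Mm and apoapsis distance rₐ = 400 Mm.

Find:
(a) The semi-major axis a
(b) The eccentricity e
rₚ = 200 Mm = 2 × 10^8 m
rₐ = 400 Mm = 4 × 10^8 m
(a) a = (rₚ + rₐ)/2 = 3 × 10^8 m ≈ 300 Mm
(b) e = (rₐ − rₚ)/(rₐ + rₚ) = (2 × 10^8) / (6 × 10^8) = 0.333333

Final answer:
(a) a = 300 Mm
(b) e = 0.3333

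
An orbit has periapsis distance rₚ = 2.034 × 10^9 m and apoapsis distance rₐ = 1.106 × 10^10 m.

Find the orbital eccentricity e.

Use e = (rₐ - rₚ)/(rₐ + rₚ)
rₚ = 2.034 × 10^9 m
rₐ = 1.106 × 10^10 m
rₐ − rₚ = 9.026 × 10^9 m
rₐ + rₚ = 1.3094 × 10^10 m
e = (rₐ − rₚ)/(rₐ + rₚ) = 0.689323

Final answer: e = 0.6893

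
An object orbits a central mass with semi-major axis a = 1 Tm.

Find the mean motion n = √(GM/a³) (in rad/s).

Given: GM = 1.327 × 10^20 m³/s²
a = 1 Tm = 1 × 10^12 m
GM = 1.327 × 10^20 m³/s²
a³ = 1 × 10^36 m³
GM/a³ = (1.327 × 10^20) / (1 × 10^36) = 1.327 × 10^-16 s⁻²
n = √(GM/a³) = 1.15195 × 10^-8 rad/s ≈ 1.152 × 10^-8 rad/s

Final answer: n = 1.152 × 10^-8 rad/s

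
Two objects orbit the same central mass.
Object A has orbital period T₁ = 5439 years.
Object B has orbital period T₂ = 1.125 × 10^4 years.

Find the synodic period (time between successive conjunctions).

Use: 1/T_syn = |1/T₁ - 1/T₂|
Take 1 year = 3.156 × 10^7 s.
T₁ = 5439 years = 1.71655 × 10^11 s
T₂ = 1.125 × 10^4 years = 3.5505 × 10^11 s
1/T₁ = 5.82564 × 10^-12 s⁻¹
1/T₂ = 2.8165 × 10^-12 s⁻¹
|1/T₁ − 1/T₂| = 3.00914 × 10^-12 s⁻¹
T_syn = 1 / |1/T₁ − 1/T₂| = 3.32321 × 10^11 s ≈ 1.053 × 10^4 years

Final answer: T_syn = 1.053 × 10^4 years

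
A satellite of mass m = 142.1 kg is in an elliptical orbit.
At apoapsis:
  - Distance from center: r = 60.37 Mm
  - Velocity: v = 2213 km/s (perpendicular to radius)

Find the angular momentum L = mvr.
r = 60.37 Mm = 6.037 × 10^7 m
v = 2213 km/s = 2.213 × 10^6 m/s
vr = 2.213 × 10^6 × 6.037 × 10^7 = 1.33599 × 10^14 m²/s
L = m × vr = 142.1 × 1.33599 × 10^14 = 1.89844 × 10^16 kg·m²/s ≈ 1.898 × 10^16 kg·m²/s

Final answer: L = 1.898 × 10^16 kg·m²/s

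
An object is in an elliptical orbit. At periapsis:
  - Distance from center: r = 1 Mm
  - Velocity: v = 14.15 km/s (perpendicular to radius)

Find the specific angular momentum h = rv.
r = 1 Mm = 1 × 10^6 m
v = 14.15 km/s = 14150 m/s
h = rv = 1 × 10^6 × 14150 = 1.415 × 10^10 m²/s ≈ 1.415 × 10^10 m²/s

Final answer: h = 1.415 × 10^10 m²/s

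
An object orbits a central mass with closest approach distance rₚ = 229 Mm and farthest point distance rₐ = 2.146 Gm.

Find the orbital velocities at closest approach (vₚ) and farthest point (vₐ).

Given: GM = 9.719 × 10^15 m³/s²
rₚ = 229 Mm = 2.29 × 10^8 m
rₐ = 2.146 Gm = 2.146 × 10^9 m
GM = 9.719 × 10^15 m³/s²
a = (rₚ + rₐ)/2 = 1.1875 × 10^9 m
Vis-viva: v² = GM (2/r − 1/a)
vₚ² = 9.719 × 10^15 × (8.73362 × 10^-9 − 8.42105 × 10^-10) = 7.66977 × 10^7 m²/s²
vₚ = 8757.72 m/s ≈ 8.758 km/s
vₐ² = 9.719 × 10^15 × (9.31966 × 10^-10 − 8.42105 × 10^-10) = 873361 m²/s²
vₐ = 934.538 m/s ≈ 934.5 m/s

Final answer: vₚ = 8.758 km/s, vₐ = 934.5 m/s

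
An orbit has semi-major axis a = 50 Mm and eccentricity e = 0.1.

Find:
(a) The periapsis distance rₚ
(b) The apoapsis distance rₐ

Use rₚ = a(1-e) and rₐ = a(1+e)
a = 50 Mm = 5 × 10^7 m
e = 0.1:  1 − e = 0.9,  1 + e = 1.1
(a) rₚ = a(1 − e) = 5 × 10^7 m × 0.9 = 4.5 × 10^7 m ≈ 45 Mm
(b) rₐ = a(1 + e) = 5 × 10^7 m × 1.1 = 5.5 × 10^7 m ≈ 55 Mm

Final answer:
(a) rₚ = 45 Mm
(b) rₐ = 55 Mm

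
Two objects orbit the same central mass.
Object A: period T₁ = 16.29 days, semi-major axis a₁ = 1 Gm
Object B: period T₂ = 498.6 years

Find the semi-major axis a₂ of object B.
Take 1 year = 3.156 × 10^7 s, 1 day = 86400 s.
T₁ = 16.29 days = 1.40746 × 10^6 s
T₂ = 498.6 years = 1.57358 × 10^10 s
a₁ = 1 Gm = 1 × 10^9 m
Kepler's third law: (T₂/T₁)² = (a₂/a₁)³  ⇒  a₂ = a₁ (T₂/T₁)^(2/3)
T₂/T₁ = 11180.3
(T₂/T₁)^(2/3) = 500
a₂ = 1 × 10^9 m × 500 = 5 × 10^11 m ≈ 500 Gm

Final answer: a₂ = 500 Gm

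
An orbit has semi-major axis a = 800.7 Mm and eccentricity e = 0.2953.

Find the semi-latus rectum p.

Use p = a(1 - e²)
a = 800.7 Mm = 8.007 × 10^8 m
e = 0.2953,  e² = 0.0872021,  1 − e² = 0.912798
p = a(1 − e²) = 8.007 × 10^8 m × 0.912798 = 7.30877 × 10^8 m ≈ 730.9 Mm

Final answer: p = 730.9 Mm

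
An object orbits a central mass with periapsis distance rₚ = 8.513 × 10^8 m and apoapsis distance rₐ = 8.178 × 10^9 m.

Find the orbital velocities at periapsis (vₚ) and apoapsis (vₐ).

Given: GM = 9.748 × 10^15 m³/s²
rₚ = 8.513 × 10^8 m
rₐ = 8.178 × 10^9 m
GM = 9.748 × 10^15 m³/s²
a = (rₚ + rₐ)/2 = 4.51465 × 10^9 m
Vis-viva: v² = GM (2/r − 1/a)
vₚ² = 9.748 × 10^15 × (2.34935 × 10^-9 − 2.21501 × 10^-10) = 2.07423 × 10^7 m²/s²
vₚ = 4554.37 m/s ≈ 4.554 km/s
vₐ² = 9.748 × 10^15 × (2.44559 × 10^-10 − 2.21501 × 10^-10) = 224764 m²/s²
vₐ = 474.093 m/s ≈ 474.1 m/s

Final answer: vₚ = 4.554 km/s, vₐ = 474.1 m/s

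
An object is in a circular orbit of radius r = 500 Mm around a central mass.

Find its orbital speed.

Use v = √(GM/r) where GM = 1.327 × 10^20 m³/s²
r = 500 Mm = 5 × 10^8 m
GM = 1.327 × 10^20 m³/s²
GM/r = (1.327 × 10^20) / (5 × 10^8) = 2.654 × 10^11 m²/s²
v = √(GM/r) = 515170 m/s ≈ 515.2 km/s

Final answer: 515.2 km/s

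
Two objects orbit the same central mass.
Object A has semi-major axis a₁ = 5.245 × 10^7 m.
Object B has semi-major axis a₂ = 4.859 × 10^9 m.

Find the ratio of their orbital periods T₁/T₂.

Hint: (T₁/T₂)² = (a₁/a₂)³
a₁ = 5.245 × 10^7 m
a₂ = 4.859 × 10^9 m
a₁/a₂ = 0.0107944
T₁/T₂ = (a₁/a₂)^(3/2) = (0.0107944)^1.5 = 0.0011215

Final answer: T₁/T₂ = 0.001121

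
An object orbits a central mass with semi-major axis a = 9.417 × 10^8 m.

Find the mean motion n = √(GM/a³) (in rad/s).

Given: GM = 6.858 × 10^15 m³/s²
a = 9.417 × 10^8 m
GM = 6.858 × 10^15 m³/s²
a³ = 8.35099 × 10^26 m³
GM/a³ = (6.858 × 10^15) / (8.35099 × 10^26) = 8.2122 × 10^-12 s⁻²
n = √(GM/a³) = 2.86569 × 10^-6 rad/s ≈ 2.866 × 10^-6 rad/s

Final answer: n = 2.866 × 10^-6 rad/s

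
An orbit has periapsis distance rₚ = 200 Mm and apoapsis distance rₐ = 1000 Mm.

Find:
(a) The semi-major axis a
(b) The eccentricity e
rₚ = 200 Mm = 2 × 10^8 m
rₐ = 1000 Mm = 1 × 10^9 m
(a) a = (rₚ + rₐ)/2 = 6 × 10^8 m ≈ 600 Mm
(b) e = (rₐ − rₚ)/(rₐ + rₚ) = (8 × 10^8) / (1.2 × 10^9) = 0.666667

Final answer:
(a) a = 600 Mm
(b) e = 0.6667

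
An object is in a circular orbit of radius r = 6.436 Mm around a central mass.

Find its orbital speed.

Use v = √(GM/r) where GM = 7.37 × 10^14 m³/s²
r = 6.436 Mm = 6.436 × 10^6 m
GM = 7.37 × 10^14 m³/s²
GM/r = (7.37 × 10^14) / (6.436 × 10^6) = 1.14512 × 10^8 m²/s²
v = √(GM/r) = 10701 m/s ≈ 10.7 km/s

Final answer: 10.7 km/s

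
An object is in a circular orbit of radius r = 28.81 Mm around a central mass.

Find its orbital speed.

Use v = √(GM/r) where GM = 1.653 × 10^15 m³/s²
r = 28.81 Mm = 2.881 × 10^7 m
GM = 1.653 × 10^15 m³/s²
GM/r = (1.653 × 10^15) / (2.881 × 10^7) = 5.73759 × 10^7 m²/s²
v = √(GM/r) = 7574.69 m/s ≈ 7.575 km/s

Final answer: 7.575 km/s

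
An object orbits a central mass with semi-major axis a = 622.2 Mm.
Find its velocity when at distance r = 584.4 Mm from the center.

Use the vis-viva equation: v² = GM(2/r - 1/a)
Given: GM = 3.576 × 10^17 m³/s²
a = 622.2 Mm = 6.222 × 10^8 m
r = 584.4 Mm = 5.844 × 10^8 m
GM = 3.576 × 10^17 m³/s²
2/r − 1/a = 3.42231 × 10^-9 − 1.6072 × 10^-9 = 1.81511 × 10^-9 m⁻¹
v² = GM (2/r − 1/a) = 6.49084 × 10^8 m²/s²
v = 25477.1 m/s ≈ 25.48 km/s

Final answer: 25.48 km/s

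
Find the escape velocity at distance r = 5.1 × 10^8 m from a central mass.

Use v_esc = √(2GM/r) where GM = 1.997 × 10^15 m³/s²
r = 5.1 × 10^8 m
GM = 1.997 × 10^15 m³/s²
2GM/r = 2 × (1.997 × 10^15) / (5.1 × 10^8) = 7.83137 × 10^6 m²/s²
v_esc = √(2GM/r) = 2798.46 m/s ≈ 2.798 km/s

Final answer: 2.798 km/s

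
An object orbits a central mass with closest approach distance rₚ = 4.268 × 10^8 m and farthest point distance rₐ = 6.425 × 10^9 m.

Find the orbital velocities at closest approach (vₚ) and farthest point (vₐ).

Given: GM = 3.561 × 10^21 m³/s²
rₚ = 4.268 × 10^8 m
rₐ = 6.425 × 10^9 m
GM = 3.561 × 10^21 m³/s²
a = (rₚ + rₐ)/2 = 3.4259 × 10^9 m
Vis-viva: v² = GM (2/r − 1/a)
vₚ² = 3.561 × 10^21 × (4.68604 × 10^-9 − 2.91894 × 10^-10) = 1.56475 × 10^13 m²/s²
vₚ = 3.9557 × 10^6 m/s ≈ 3956 km/s
vₐ² = 3.561 × 10^21 × (3.11284 × 10^-10 − 2.91894 × 10^-10) = 6.90476 × 10^10 m²/s²
vₐ = 262769 m/s ≈ 262.8 km/s

Final answer: vₚ = 3956 km/s, vₐ = 262.8 km/s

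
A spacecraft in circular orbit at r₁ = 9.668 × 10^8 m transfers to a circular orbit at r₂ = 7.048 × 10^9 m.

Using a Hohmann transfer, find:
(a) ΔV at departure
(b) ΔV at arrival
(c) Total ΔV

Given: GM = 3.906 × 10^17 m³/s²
r₁ = 9.668 × 10^8 m
r₂ = 7.048 × 10^9 m
GM = 3.906 × 10^17 m³/s²
Transfer ellipse: a_t = (r₁ + r₂)/2 = 4.0074 × 10^9 m
Circular speed at r₁: v₁ = √(GM/r₁) = 20100.1 m/s
Transfer speed at r₁ (periapsis): v₁ₜ = √(GM(2/r₁ − 1/a_t)) = 26656.3 m/s
(a) ΔV₁ = v₁ₜ − v₁ = 6556.19 m/s ≈ 6.556 km/s
Circular speed at r₂: v₂ = √(GM/r₂) = 7444.46 m/s
Transfer speed at r₂ (apoapsis): v₂ₜ = √(GM(2/r₂ − 1/a_t)) = 3656.54 m/s
(b) ΔV₂ = v₂ − v₂ₜ = 3787.92 m/s ≈ 3.788 km/s
(c) ΔV_total = ΔV₁ + ΔV₂ = 10344.1 m/s ≈ 10.34 km/s

Final answer:
(a) ΔV₁ = 6.556 km/s
(b) ΔV₂ = 3.788 km/s
(c) ΔV_total = 10.34 km/s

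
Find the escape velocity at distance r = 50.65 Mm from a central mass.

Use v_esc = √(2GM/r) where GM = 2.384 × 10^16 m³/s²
r = 50.65 Mm = 5.065 × 10^7 m
GM = 2.384 × 10^16 m³/s²
2GM/r = 2 × (2.384 × 10^16) / (5.065 × 10^7) = 9.41362 × 10^8 m²/s²
v_esc = √(2GM/r) = 30681.6 m/s ≈ 30.68 km/s

Final answer: 30.68 km/s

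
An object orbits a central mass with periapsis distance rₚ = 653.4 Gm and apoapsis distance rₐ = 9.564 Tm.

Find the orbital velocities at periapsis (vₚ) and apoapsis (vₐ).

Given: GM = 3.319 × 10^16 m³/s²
rₚ = 653.4 Gm = 6.534 × 10^11 m
rₐ = 9.564 Tm = 9.564 × 10^12 m
GM = 3.319 × 10^16 m³/s²
a = (rₚ + rₐ)/2 = 5.1087 × 10^12 m
Vis-viva: v² = GM (2/r − 1/a)
vₚ² = 3.319 × 10^16 × (3.06091 × 10^-12 − 1.95745 × 10^-13) = 95094.9 m²/s²
vₚ = 308.375 m/s ≈ 308.4 m/s
vₐ² = 3.319 × 10^16 × (2.09118 × 10^-13 − 1.95745 × 10^-13) = 443.85 m²/s²
vₐ = 21.0678 m/s ≈ 21.07 m/s

Final answer: vₚ = 308.4 m/s, vₐ = 21.07 m/s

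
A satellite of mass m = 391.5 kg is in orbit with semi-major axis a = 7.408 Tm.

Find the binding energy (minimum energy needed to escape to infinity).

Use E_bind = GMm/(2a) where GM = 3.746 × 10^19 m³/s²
a = 7.408 Tm = 7.408 × 10^12 m
GM = 3.746 × 10^19 m³/s²
m = 391.5 kg
GMm = 3.746 × 10^19 × 391.5 = 1.46656 × 10^22 m³·kg/s²
2a = 1.4816 × 10^13 m
E_bind = GMm/(2a) = 9.89848 × 10^8 J ≈ 989.8 MJ

Final answer: 989.8 MJ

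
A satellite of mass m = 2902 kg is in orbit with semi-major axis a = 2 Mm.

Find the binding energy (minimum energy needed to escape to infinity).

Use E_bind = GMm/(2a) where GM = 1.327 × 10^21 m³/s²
a = 2 Mm = 2 × 10^6 m
GM = 1.327 × 10^21 m³/s²
m = 2902 kg
GMm = 1.327 × 10^21 × 2902 = 3.85095 × 10^24 m³·kg/s²
2a = 4 × 10^6 m
E_bind = GMm/(2a) = 9.62738 × 10^17 J ≈ 962.7 PJ

Final answer: 962.7 PJ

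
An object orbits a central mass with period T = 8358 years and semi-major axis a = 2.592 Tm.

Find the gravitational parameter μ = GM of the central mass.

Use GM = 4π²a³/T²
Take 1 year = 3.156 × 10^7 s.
T = 8358 years = 2.63778 × 10^11 s
a = 2.592 Tm = 2.592 × 10^12 m
a³ = 1.74143 × 10^37 m³
T² = 6.95791 × 10^22 s²
GM = 4π² × (1.74143 × 10^37) / (6.95791 × 10^22) = 9.88066 × 10^15 m³/s²
GM ≈ 9.881 × 10^15 m³/s²

Final answer: GM = 9.881 × 10^15 m³/s²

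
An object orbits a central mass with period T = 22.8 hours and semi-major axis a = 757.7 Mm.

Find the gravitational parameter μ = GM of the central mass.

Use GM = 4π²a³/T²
T = 22.8 hours = 82080 s
a = 757.7 Mm = 7.577 × 10^8 m
a³ = 4.35003 × 10^26 m³
T² = 6.73713 × 10^9 s²
GM = 4π² × (4.35003 × 10^26) / (6.73713 × 10^9) = 2.54904 × 10^18 m³/s²
GM ≈ 2.549 × 10^18 m³/s²

Final answer: GM = 2.549 × 10^18 m³/s²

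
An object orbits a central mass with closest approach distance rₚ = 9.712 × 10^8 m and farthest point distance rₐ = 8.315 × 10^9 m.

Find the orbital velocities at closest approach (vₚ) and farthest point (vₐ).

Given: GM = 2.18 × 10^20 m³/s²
rₚ = 9.712 × 10^8 m
rₐ = 8.315 × 10^9 m
GM = 2.18 × 10^20 m³/s²
a = (rₚ + rₐ)/2 = 4.6431 × 10^9 m
Vis-viva: v² = GM (2/r − 1/a)
vₚ² = 2.18 × 10^20 × (2.05931 × 10^-9 − 2.15373 × 10^-10) = 4.01978 × 10^11 m²/s²
vₚ = 634017 m/s ≈ 634 km/s
vₐ² = 2.18 × 10^20 × (2.40529 × 10^-10 − 2.15373 × 10^-10) = 5.48397 × 10^9 m²/s²
vₐ = 74053.8 m/s ≈ 74.05 km/s

Final answer: vₚ = 634 km/s, vₐ = 74.05 km/s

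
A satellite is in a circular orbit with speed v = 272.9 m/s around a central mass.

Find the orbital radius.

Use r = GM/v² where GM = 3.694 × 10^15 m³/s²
v = 272.9 m/s
GM = 3.694 × 10^15 m³/s²
v² = 74474.4 m²/s²
r = GM/v² = (3.694 × 10^15) / 74474.4 = 4.96009 × 10^10 m ≈ 49.6 Gm

Final answer: 49.6 Gm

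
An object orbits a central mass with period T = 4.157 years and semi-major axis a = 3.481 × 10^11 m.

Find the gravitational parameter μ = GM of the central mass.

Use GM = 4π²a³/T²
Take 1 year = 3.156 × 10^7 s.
T = 4.157 years = 1.31195 × 10^8 s
a = 3.481 × 10^11 m
a³ = 4.21805 × 10^34 m³
T² = 1.72121 × 10^16 s²
GM = 4π² × (4.21805 × 10^34) / (1.72121 × 10^16) = 9.67471 × 10^19 m³/s²
GM ≈ 9.675 × 10^19 m³/s²

Final answer: GM = 9.675 × 10^19 m³/s²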